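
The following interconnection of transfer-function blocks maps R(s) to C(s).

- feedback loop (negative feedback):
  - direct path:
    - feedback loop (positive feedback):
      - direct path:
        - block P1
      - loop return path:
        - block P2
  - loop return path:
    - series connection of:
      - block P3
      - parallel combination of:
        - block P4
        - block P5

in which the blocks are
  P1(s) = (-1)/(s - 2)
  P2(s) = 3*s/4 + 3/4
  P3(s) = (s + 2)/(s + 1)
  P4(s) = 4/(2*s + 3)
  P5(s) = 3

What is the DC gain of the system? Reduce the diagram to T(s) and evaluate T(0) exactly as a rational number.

The answer is 12/119.

Reasoning:
[1] feedback reduction of P1, P2 = (-4)/(7*s - 5)
[2] sum the parallel branches P4, P5 = (6*s + 13)/(2*s + 3)
[3] reduce the series chain P3, (P4+P5) = (6*s^2 + 25*s + 26)/(2*s^2 + 5*s + 3)
[4] collapse the loop ([P1/(1-P1*P2)] forward, (P3*(P4+P5)) return) = (-8*s^2 - 20*s - 12)/(14*s^3 + s^2 - 104*s - 119)
Evaluating the step-4 result (the overall T(s)) at s = 0 gives T(0) = -12/(-119) = 12/119.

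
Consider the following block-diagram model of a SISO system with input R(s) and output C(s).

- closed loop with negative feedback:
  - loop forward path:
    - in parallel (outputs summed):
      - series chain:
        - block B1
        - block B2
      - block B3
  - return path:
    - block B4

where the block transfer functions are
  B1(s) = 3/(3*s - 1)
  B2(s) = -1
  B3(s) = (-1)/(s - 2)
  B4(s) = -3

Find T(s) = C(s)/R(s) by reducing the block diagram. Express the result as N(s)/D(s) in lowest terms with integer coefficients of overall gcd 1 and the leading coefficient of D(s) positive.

The answer is (7 - 6*s)/(3*s^2 + 11*s - 19).

Reasoning:
(1) series reduction of B1, B2 = (-3)/(3*s - 1)
(2) reduce the parallel group (B1*B2), B3 = (7 - 6*s)/(3*s^2 - 7*s + 2)
(3) apply the feedback formula to ((B1*B2)+B3), B4, which is the overall transfer function T(s) = C(s)/R(s) in lowest terms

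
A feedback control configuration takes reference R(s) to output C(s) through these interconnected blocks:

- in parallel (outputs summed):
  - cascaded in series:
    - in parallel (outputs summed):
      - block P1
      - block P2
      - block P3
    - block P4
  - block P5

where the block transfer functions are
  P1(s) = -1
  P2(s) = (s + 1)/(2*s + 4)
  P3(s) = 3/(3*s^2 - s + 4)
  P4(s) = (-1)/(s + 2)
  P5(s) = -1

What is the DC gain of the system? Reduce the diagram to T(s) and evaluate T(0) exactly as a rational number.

(1) sum the parallel branches P1, P2, P3 gives (-3*s^3 - 8*s^2 + 5*s)/(6*s^3 + 10*s^2 + 4*s + 16)
(2) combine (P1+P2+P3), P4 in series gives (3*s^3 + 8*s^2 - 5*s)/(6*s^4 + 22*s^3 + 24*s^2 + 24*s + 32)
(3) parallel reduction of ((P1+P2+P3)*P4), P5 gives (-6*s^4 - 19*s^3 - 16*s^2 - 29*s - 32)/(6*s^4 + 22*s^3 + 24*s^2 + 24*s + 32)
The step-3 result is T(s). Setting s = 0: T(0) = -32/32 = -1.

Answer: -1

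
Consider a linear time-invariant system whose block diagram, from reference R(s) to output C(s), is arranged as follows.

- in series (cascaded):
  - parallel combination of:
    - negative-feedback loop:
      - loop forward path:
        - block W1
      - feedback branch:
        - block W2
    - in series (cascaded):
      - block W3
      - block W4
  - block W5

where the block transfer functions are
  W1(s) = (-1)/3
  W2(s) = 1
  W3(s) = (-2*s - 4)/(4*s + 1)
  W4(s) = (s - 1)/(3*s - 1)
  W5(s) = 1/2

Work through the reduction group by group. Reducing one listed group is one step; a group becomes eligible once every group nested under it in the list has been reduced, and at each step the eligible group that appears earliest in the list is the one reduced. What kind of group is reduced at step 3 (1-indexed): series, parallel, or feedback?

The answer is parallel.

Reasoning:
[1] apply the feedback formula to W1, W2
[2] multiply W3, W4 (series)
[3] add [W1/(1+W1*W2)], (W3*W4) (parallel)
[4] reduce the series chain ([W1/(1+W1*W2)]+(W3*W4)), W5
The group at step 3 is a parallel group.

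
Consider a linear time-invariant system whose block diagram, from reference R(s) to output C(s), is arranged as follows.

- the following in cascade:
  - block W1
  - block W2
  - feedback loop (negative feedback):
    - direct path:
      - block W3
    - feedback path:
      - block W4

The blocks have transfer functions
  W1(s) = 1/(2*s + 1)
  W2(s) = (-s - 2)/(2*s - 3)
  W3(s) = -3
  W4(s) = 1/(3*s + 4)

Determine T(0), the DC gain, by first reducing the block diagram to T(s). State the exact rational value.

First reduce the diagram to T(s).

1. close the feedback loop around W3, W4: (-9*s - 12)/(3*s + 1)
2. reduce the series chain W1, W2, [W3/(1+W3*W4)]: (9*s^2 + 30*s + 24)/(12*s^3 - 8*s^2 - 13*s - 3)
That last expression is T(s); at s = 0 only the constant terms survive, so T(0) = 24/(-3) = -8.

Answer: -8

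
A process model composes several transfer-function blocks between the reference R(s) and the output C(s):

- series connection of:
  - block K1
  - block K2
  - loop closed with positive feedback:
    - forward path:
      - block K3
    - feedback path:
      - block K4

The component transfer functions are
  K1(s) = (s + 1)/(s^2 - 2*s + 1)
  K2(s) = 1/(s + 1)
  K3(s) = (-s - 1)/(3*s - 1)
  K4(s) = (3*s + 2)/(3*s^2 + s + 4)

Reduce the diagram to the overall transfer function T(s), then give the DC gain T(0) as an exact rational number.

Step 1: reduce the feedback loop with forward K3 and return K4 gives (-3*s^3 - 4*s^2 - 5*s - 4)/(9*s^3 + 3*s^2 + 16*s - 2)
Step 2: multiply K1, K2, [K3/(1-K3*K4)] (series) gives (-3*s^3 - 4*s^2 - 5*s - 4)/(9*s^5 - 15*s^4 + 19*s^3 - 31*s^2 + 20*s - 2)
DC gain: substitute s = 0 into T(s) from step 2: T(0) = -4/(-2) = 2.

Answer: 2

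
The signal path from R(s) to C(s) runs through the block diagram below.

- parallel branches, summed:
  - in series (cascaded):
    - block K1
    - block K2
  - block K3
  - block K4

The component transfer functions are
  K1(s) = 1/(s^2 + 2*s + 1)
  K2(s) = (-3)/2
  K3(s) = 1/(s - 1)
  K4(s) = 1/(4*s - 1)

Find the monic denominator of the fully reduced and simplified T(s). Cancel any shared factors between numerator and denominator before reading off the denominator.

The answer is s^4 + 3*s^3/4 - 5*s^2/4 - 3*s/4 + 1/4.

Reasoning:
Step 1. cascade K1, K2: (-3)/(2*s^2 + 4*s + 2)
Step 2. combine (K1*K2), K3, K4 in parallel: (10*s^3 + 4*s^2 + 17*s - 7)/(8*s^4 + 6*s^3 - 10*s^2 - 6*s + 2)
T(s) is the step-2 result (common factors already cancelled). Leading coefficient of the denominator: 8. Divide through by 8 for the monic polynomial.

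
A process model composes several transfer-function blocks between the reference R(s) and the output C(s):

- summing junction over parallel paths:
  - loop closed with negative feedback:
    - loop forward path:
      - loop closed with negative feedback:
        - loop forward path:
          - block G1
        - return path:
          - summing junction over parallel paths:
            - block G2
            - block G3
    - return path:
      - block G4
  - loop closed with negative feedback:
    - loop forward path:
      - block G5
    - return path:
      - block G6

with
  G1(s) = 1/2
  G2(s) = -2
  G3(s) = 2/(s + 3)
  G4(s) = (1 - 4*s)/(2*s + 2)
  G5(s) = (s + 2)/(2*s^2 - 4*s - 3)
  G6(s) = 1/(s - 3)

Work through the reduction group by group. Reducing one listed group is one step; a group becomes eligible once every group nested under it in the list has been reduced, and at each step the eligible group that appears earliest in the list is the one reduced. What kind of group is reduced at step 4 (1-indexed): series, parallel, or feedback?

The answer is feedback.

Reasoning:
Step 1: add G2, G3 (parallel)
Step 2: apply the feedback formula to G1, (G2+G3)
Step 3: collapse the loop ([G1/(1+G1*(G2+G3))] forward, G4 return)
Step 4: feedback reduction of G5, G6
Step 5: reduce the parallel group [[G1/(1+G1*(G2+G3))]/(1+[G1/(1+G1*(G2+G3))]*G4)], [G5/(1+G5*G6)]
At step 4 the group reduced is feedback.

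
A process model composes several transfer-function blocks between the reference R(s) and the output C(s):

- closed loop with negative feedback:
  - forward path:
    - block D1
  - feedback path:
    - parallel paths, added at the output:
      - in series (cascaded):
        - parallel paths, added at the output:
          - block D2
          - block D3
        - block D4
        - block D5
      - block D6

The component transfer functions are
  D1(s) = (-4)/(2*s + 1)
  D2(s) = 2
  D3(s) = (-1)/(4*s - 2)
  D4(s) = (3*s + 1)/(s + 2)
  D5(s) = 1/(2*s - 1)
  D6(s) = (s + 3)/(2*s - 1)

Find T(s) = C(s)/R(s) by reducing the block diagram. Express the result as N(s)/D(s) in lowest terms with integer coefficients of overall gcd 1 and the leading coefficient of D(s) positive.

Step 1. add D2, D3 (parallel); result (8*s - 5)/(4*s - 2)
Step 2. series reduction of (D2+D3), D4, D5; result (24*s^2 - 7*s - 5)/(8*s^3 + 8*s^2 - 14*s + 4)
Step 3. add ((D2+D3)*D4*D5), D6 (parallel); result (4*s^3 + 42*s^2 + 7*s - 17)/(8*s^3 + 8*s^2 - 14*s + 4)
Step 4. reduce the feedback loop with forward D1 and return (((D2+D3)*D4*D5)+D6): this yields T(s), and no further normalization is needed

Therefore the answer is (-16*s^3 - 16*s^2 + 28*s - 8)/(8*s^4 + 4*s^3 - 94*s^2 - 17*s + 36).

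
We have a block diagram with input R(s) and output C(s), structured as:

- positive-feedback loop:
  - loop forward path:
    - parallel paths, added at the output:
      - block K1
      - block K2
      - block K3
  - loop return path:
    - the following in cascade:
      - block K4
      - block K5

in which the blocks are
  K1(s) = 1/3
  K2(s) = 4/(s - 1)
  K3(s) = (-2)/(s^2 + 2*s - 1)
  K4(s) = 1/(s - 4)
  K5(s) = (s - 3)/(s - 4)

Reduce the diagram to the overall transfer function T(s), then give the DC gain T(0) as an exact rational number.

Step 1. add K1, K2, K3 (parallel); result (s^3 + 13*s^2 + 15*s - 5)/(3*s^3 + 3*s^2 - 9*s + 3)
Step 2. reduce the series chain K4, K5; result (s - 3)/(s^2 - 8*s + 16)
Step 3. feedback reduction of (K1+K2+K3), (K4*K5); result (s^5 + 5*s^4 - 73*s^3 + 83*s^2 + 280*s - 80)/(3*s^5 - 22*s^4 + 5*s^3 + 147*s^2 - 118*s + 33)
That last expression is T(s); at s = 0 only the constant terms survive, so T(0) = -80/33.

Final answer: -80/33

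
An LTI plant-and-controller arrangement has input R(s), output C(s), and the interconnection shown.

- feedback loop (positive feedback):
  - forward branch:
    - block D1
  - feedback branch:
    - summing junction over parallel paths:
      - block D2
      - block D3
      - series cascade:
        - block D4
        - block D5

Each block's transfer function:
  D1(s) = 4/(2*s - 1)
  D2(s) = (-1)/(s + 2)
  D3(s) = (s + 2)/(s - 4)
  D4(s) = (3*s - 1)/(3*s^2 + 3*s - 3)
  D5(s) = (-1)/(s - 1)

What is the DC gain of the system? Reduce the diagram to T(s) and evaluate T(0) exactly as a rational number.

Step 1 - series reduction of D4, D5: (1 - 3*s)/(3*s^3 - 6*s + 3)
Step 2 - combine D2, D3, (D4*D5) in parallel: (3*s^5 + 9*s^4 + 15*s^3 - 8*s^2 - 17*s + 16)/(3*s^5 - 6*s^4 - 30*s^3 + 15*s^2 + 42*s - 24)
Step 3 - reduce the feedback loop with forward D1 and return (D2+D3+(D4*D5)): (12*s^5 - 24*s^4 - 120*s^3 + 60*s^2 + 168*s - 96)/(6*s^6 - 27*s^5 - 90*s^4 + 101*s^2 - 22*s - 40)
Step 3 gives the overall T(s). Then T(0) = -96/(-40) = 12/5.

Answer: 12/5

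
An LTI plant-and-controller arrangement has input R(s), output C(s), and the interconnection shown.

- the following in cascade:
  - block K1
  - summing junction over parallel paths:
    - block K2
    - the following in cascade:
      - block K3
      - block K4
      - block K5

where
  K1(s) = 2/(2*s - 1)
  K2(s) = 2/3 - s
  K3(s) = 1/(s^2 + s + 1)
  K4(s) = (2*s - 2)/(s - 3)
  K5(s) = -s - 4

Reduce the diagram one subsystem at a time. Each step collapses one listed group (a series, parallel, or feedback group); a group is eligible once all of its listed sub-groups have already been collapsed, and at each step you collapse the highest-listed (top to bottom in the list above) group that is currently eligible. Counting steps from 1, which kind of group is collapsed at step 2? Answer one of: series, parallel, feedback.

Answer: parallel

Working:
Step 1: multiply K3, K4, K5 (series)
Step 2: combine K2, (K3*K4*K5) in parallel
Step 3: cascade K1, (K2+(K3*K4*K5))
Step 2 collapses a parallel group.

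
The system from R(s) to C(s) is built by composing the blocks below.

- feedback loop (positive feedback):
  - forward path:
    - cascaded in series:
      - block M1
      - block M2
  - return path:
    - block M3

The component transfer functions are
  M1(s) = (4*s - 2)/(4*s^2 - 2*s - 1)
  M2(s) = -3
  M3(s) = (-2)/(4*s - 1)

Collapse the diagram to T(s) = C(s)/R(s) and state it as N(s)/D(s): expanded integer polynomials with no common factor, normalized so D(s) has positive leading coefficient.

The answer is (-48*s^2 + 36*s - 6)/(16*s^3 - 12*s^2 - 26*s + 13).

Reasoning:
Step 1 - combine M1, M2 in series; result (6 - 12*s)/(4*s^2 - 2*s - 1)
Step 2 - reduce the feedback loop with forward (M1*M2) and return M3: this yields T(s), and no further normalization is needed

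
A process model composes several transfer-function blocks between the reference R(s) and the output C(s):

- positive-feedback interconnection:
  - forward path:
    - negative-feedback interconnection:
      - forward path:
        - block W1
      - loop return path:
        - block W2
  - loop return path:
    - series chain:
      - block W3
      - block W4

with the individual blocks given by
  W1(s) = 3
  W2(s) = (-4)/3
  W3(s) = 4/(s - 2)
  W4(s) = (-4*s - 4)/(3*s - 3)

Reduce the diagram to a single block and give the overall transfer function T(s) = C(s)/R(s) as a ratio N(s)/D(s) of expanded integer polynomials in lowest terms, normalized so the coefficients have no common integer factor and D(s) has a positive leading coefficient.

Answer: (-3*s^2 + 9*s - 6)/(3*s^2 - 25*s - 10)

Working:
Step 1: feedback reduction of W1, W2: -1
Step 2: series reduction of W3, W4: (-16*s - 16)/(3*s^2 - 9*s + 6)
Step 3: apply the feedback formula to [W1/(1+W1*W2)], (W3*W4), which is the overall transfer function T(s) = C(s)/R(s) in lowest terms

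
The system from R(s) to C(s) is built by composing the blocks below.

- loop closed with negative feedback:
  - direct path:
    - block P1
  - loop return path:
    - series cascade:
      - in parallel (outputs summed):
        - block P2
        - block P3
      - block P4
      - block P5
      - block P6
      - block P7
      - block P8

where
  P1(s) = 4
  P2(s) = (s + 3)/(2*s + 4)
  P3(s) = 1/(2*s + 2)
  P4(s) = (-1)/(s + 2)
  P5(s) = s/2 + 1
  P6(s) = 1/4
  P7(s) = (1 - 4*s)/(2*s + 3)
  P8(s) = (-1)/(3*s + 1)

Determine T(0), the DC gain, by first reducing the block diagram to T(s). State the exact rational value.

1. combine P2, P3 in parallel -> (s^2 + 5*s + 5)/(2*s^2 + 6*s + 4)
2. reduce the series chain (P2+P3), P4, P5, P6, P7, P8 -> (-4*s^3 - 19*s^2 - 15*s + 5)/(96*s^4 + 464*s^3 + 768*s^2 + 496*s + 96)
3. apply the feedback formula to P1, ((P2+P3)*P4*P5*P6*P7*P8) -> (96*s^4 + 464*s^3 + 768*s^2 + 496*s + 96)/(24*s^4 + 112*s^3 + 173*s^2 + 109*s + 29)
Step 3 gives the overall T(s). Then T(0) = 96/29.

Hence the answer: 96/29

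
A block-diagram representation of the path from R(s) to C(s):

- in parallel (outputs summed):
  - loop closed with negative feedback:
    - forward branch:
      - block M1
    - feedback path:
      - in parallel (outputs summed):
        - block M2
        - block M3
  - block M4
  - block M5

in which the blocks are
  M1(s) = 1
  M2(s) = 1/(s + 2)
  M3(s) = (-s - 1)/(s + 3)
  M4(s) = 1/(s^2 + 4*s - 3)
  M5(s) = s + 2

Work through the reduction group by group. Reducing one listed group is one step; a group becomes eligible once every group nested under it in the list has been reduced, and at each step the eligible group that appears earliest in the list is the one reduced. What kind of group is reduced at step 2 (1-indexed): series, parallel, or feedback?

Step 1. add M2, M3 (parallel)
Step 2. apply the feedback formula to M1, (M2+M3)
Step 3. reduce the parallel group [M1/(1+M1*(M2+M3))], M4, M5
Step 2: feedback.

Final answer: feedback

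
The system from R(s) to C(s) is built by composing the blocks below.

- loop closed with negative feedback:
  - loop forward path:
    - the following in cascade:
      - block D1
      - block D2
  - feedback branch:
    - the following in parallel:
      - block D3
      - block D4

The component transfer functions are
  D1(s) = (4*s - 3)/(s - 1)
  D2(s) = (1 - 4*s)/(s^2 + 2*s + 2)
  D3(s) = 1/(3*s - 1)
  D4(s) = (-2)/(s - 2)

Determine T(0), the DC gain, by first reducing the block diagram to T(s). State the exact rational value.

The answer is 3/2.

Reasoning:
Step 1: reduce the series chain D1, D2; result (-16*s^2 + 16*s - 3)/(s^3 + s^2 - 2)
Step 2: add D3, D4 (parallel); result (-5*s)/(3*s^2 - 7*s + 2)
Step 3: collapse the loop ((D1*D2) forward, (D3+D4) return); result (-48*s^4 + 160*s^3 - 153*s^2 + 53*s - 6)/(3*s^5 - 4*s^4 + 75*s^3 - 84*s^2 + 29*s - 4)
The step-3 result is T(s). Setting s = 0: T(0) = -6/(-4) = 3/2.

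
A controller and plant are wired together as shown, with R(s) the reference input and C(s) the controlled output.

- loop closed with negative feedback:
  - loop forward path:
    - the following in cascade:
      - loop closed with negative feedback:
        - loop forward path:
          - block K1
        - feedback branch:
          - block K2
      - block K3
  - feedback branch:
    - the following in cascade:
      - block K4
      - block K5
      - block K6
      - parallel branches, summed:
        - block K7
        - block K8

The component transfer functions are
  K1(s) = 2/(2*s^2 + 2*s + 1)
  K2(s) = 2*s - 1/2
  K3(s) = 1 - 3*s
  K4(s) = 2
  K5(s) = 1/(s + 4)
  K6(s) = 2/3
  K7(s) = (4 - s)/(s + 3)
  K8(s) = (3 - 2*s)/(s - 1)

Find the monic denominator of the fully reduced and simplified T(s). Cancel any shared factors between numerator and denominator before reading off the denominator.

First reduce the diagram to T(s).

Step 1: collapse the loop (K1 forward, K2 return) gives 1/(s^2 + 3*s)
Step 2: combine [K1/(1+K1*K2)], K3 in series gives (1 - 3*s)/(s^2 + 3*s)
Step 3: parallel reduction of K7, K8 gives (-3*s^2 + 2*s + 5)/(s^2 + 2*s - 3)
Step 4: combine K4, K5, K6, (K7+K8) in series gives (-12*s^2 + 8*s + 20)/(3*s^3 + 18*s^2 + 15*s - 36)
Step 5: apply the feedback formula to ([K1/(1+K1*K2)]*K3), (K4*K5*K6*(K7+K8)) gives (-9*s^4 - 51*s^3 - 27*s^2 + 123*s - 36)/(3*s^5 + 27*s^4 + 105*s^3 - 27*s^2 - 160*s + 20)
Step 5 gives the fully reduced T(s), with no common factor left to cancel. The denominator's leading coefficient is 3, so divide each of its coefficients by 3 to get the monic form.

Answer: s^5 + 9*s^4 + 35*s^3 - 9*s^2 - 160*s/3 + 20/3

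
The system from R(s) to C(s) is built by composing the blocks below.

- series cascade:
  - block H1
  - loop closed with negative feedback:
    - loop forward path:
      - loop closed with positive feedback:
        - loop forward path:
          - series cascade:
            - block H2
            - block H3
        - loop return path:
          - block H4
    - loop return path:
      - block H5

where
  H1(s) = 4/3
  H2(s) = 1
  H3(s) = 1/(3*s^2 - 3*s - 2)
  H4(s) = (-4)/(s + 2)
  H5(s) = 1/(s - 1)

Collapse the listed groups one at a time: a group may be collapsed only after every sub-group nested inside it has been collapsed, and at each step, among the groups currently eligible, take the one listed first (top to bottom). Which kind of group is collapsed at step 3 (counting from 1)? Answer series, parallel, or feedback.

Step 1 - combine H2, H3 in series
Step 2 - feedback reduction of (H2*H3), H4
Step 3 - reduce the feedback loop with forward [(H2*H3)/(1-(H2*H3)*H4)] and return H5
Step 4 - combine H1, [[(H2*H3)/(1-(H2*H3)*H4)]/(1+[(H2*H3)/(1-(H2*H3)*H4)]*H5)] in series
Step 3 collapses a feedback group.

Answer: feedback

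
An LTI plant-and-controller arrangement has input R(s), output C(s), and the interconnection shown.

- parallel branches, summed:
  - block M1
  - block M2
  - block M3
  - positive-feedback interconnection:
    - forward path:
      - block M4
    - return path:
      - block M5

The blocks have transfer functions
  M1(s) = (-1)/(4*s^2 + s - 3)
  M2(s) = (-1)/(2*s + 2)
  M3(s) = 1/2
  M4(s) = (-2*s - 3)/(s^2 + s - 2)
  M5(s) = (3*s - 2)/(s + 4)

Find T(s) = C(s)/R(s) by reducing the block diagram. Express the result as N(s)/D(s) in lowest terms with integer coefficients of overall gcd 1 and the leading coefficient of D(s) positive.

Reducing step by step:

[1] apply the feedback formula to M4, M5, giving (-2*s^2 - 11*s - 12)/(s^3 + 11*s^2 + 7*s - 14)
[2] sum the parallel branches M1, M2, M3, [M4/(1-M4*M5)], which is the overall transfer function T(s) = C(s)/R(s) in lowest terms

Answer: (4*s^5 + 25*s^4 - 99*s^3 - 205*s^2 + 70*s + 100)/(8*s^5 + 90*s^4 + 72*s^3 - 164*s^2 - 70*s + 84)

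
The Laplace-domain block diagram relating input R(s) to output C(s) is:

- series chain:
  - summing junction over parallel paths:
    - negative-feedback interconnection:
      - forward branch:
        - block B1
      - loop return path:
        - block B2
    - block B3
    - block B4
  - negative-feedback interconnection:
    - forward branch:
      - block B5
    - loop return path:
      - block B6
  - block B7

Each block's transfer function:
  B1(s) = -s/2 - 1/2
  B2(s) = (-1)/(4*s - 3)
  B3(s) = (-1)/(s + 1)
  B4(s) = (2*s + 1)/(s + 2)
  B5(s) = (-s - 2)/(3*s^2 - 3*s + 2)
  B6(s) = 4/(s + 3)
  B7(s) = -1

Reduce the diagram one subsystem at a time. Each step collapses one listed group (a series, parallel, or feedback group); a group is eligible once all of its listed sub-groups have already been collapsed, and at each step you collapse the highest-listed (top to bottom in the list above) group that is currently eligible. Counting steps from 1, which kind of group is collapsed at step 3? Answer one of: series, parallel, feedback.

[1] collapse the loop (B1 forward, B2 return)
[2] add [B1/(1+B1*B2)], B3, B4 (parallel)
[3] reduce the feedback loop with forward B5 and return B6
[4] cascade ([B1/(1+B1*B2)]+B3+B4), [B5/(1+B5*B6)], B7
At step 3 the group reduced is feedback.

Therefore the answer is feedback.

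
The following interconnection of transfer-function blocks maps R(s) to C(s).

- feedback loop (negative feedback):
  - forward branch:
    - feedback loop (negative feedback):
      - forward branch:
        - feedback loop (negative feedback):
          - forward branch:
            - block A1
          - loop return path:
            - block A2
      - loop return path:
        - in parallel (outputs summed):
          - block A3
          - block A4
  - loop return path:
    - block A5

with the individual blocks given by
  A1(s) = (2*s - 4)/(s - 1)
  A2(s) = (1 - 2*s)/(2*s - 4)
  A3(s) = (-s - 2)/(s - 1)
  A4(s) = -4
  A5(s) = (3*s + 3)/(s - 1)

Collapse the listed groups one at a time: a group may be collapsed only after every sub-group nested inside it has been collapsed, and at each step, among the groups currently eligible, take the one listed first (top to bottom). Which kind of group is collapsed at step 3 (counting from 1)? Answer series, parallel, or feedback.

Step 1 - feedback reduction of A1, A2
Step 2 - combine A3, A4 in parallel
Step 3 - reduce the feedback loop with forward [A1/(1+A1*A2)] and return (A3+A4)
Step 4 - reduce the feedback loop with forward [[A1/(1+A1*A2)]/(1+[A1/(1+A1*A2)]*(A3+A4))] and return A5
So the answer for step 3 is feedback.

Final answer: feedback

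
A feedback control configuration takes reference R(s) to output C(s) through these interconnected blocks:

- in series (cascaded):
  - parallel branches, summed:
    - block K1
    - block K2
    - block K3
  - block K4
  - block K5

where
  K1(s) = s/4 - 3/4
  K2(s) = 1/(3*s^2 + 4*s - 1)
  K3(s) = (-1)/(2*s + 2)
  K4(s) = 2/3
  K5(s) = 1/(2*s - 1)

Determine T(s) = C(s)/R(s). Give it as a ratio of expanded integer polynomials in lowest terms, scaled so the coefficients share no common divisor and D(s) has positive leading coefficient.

Step 1. parallel reduction of K1, K2, K3 gives (3*s^4 - 2*s^3 - 24*s^2 - 14*s + 9)/(12*s^3 + 28*s^2 + 12*s - 4)
Step 2. multiply (K1+K2+K3), K4, K5 (series); the result is T(s) itself (integer coefficients, no common factor, positive leading denominator coefficient)

Therefore the answer is (3*s^4 - 2*s^3 - 24*s^2 - 14*s + 9)/(36*s^4 + 66*s^3 - 6*s^2 - 30*s + 6).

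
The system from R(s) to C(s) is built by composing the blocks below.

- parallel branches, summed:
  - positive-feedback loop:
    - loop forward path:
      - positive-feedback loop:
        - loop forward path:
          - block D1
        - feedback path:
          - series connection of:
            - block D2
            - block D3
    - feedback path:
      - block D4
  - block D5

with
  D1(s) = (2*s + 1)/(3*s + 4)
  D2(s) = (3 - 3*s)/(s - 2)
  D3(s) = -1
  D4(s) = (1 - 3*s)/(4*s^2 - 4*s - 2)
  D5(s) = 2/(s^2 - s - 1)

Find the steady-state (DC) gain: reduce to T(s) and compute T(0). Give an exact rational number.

Step 1 - reduce the series chain D2, D3: (3*s - 3)/(s - 2)
Step 2 - apply the feedback formula to D1, (D2*D3): (-2*s^2 + 3*s + 2)/(3*s^2 - s + 5)
Step 3 - feedback reduction of [D1/(1-D1*(D2*D3))], D4: (-8*s^4 + 20*s^3 - 14*s - 4)/(12*s^4 - 22*s^3 + 29*s^2 - 15*s - 12)
Step 4 - sum the parallel branches [[D1/(1-D1*(D2*D3))]/(1-[D1/(1-D1*(D2*D3))]*D4)], D5: (-8*s^6 + 28*s^5 + 12*s^4 - 78*s^3 + 68*s^2 - 12*s - 20)/(12*s^6 - 34*s^5 + 39*s^4 - 22*s^3 - 26*s^2 + 27*s + 12)
DC gain: substitute s = 0 into T(s) from step 4: T(0) = -20/12 = -5/3.

Final answer: -5/3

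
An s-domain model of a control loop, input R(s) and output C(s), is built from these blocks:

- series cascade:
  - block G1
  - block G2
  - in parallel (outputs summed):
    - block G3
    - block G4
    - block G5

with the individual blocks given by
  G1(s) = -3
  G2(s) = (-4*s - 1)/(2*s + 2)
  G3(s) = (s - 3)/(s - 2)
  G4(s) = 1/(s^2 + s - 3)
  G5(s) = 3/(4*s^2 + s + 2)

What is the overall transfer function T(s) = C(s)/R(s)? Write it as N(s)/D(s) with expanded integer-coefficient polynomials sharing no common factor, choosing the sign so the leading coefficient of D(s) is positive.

The answer is (48*s^6 - 72*s^5 - 225*s^4 + 141*s^3 - 168*s^2 + 330*s + 96)/(8*s^6 + 2*s^5 - 44*s^4 - 4*s^3 + 26*s^2 + 16*s + 24).

Reasoning:
1. combine G3, G4, G5 in parallel; result (4*s^5 - 7*s^4 - 17*s^3 + 16*s^2 - 18*s + 32)/(4*s^5 - 3*s^4 - 19*s^3 + 17*s^2 - 4*s + 12)
2. series reduction of G1, G2, (G3+G4+G5); the result is T(s) itself (integer coefficients, no common factor, positive leading denominator coefficient)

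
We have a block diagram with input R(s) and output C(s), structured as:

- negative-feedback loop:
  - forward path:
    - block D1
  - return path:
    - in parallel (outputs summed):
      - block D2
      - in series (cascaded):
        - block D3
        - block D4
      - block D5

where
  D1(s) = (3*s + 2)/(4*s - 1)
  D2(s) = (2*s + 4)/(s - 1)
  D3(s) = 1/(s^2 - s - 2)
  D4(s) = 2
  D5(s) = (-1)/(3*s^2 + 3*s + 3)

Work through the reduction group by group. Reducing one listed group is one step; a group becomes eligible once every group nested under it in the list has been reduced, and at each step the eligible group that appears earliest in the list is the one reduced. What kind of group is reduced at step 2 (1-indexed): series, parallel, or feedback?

Reducing step by step:

1. series reduction of D3, D4
2. parallel reduction of D2, (D3*D4), D5
3. feedback reduction of D1, (D2+(D3*D4)+D5)
At step 2 the group reduced is parallel.

Answer: parallel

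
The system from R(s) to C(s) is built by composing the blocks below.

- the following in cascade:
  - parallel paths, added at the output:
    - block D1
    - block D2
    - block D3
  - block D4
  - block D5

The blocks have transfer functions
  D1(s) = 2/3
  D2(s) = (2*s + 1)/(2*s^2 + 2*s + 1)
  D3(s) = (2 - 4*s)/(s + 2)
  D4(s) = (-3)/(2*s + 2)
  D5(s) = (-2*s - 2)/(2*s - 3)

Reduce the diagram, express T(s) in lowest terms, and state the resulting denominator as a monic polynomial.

(1) parallel reduction of D1, D2, D3; result (-20*s^3 + 6*s^2 + 25*s + 16)/(6*s^3 + 18*s^2 + 15*s + 6)
(2) series reduction of (D1+D2+D3), D4, D5; result (-20*s^3 + 6*s^2 + 25*s + 16)/(4*s^4 + 6*s^3 - 8*s^2 - 11*s - 6)
That last expression is T(s), already simplified. Scaling its denominator by 1/4 (the reciprocal of the leading coefficient) yields the monic denominator.

Answer: s^4 + 3*s^3/2 - 2*s^2 - 11*s/4 - 3/2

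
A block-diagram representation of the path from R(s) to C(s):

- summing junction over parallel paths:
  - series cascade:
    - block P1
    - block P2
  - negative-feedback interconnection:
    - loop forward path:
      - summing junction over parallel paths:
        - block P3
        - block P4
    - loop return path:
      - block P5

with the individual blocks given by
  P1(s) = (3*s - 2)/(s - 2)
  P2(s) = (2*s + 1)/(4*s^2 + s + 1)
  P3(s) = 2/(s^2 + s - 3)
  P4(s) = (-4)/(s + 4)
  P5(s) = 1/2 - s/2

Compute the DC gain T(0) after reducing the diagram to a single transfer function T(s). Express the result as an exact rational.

First reduce the diagram to T(s).

[1] series reduction of P1, P2 gives (6*s^2 - s - 2)/(4*s^3 - 7*s^2 - s - 2)
[2] reduce the parallel group P3, P4 gives (-4*s^2 - 2*s + 20)/(s^3 + 5*s^2 + s - 12)
[3] apply the feedback formula to (P3+P4), P5 gives (-4*s^2 - 2*s + 20)/(3*s^3 + 4*s^2 - 10*s - 2)
[4] parallel reduction of (P1*P2), [(P3+P4)/(1+(P3+P4)*P5)] gives (2*s^5 + 41*s^4 + 28*s^3 - 140*s^2 + 6*s - 36)/(12*s^6 - 5*s^5 - 71*s^4 + 52*s^3 + 16*s^2 + 22*s + 4)
The step-4 result is T(s). Setting s = 0: T(0) = -36/4 = -9.

Answer: -9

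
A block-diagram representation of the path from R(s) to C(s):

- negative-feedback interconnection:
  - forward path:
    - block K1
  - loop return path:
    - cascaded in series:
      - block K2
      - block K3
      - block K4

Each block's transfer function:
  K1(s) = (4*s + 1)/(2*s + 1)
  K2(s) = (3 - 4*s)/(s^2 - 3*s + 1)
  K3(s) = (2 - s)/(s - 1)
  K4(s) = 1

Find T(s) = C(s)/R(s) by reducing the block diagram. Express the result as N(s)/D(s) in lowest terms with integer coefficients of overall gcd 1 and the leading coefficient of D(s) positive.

The answer is (4*s^4 - 15*s^3 + 12*s^2 - 1)/(2*s^4 + 9*s^3 - 36*s^2 + 15*s + 5).

Reasoning:
Step 1. cascade K2, K3, K4 -> (4*s^2 - 11*s + 6)/(s^3 - 4*s^2 + 4*s - 1)
Step 2. reduce the feedback loop with forward K1 and return (K2*K3*K4): this yields T(s), and no further normalization is needed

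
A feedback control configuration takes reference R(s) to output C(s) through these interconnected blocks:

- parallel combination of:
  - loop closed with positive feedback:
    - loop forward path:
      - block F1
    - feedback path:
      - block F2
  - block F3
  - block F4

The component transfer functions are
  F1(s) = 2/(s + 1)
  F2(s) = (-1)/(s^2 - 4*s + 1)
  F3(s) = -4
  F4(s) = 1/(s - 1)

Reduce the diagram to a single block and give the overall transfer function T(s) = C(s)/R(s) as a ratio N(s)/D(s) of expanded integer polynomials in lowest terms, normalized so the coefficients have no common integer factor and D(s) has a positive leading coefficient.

(1) reduce the feedback loop with forward F1 and return F2 = (2*s^2 - 8*s + 2)/(s^3 - 3*s^2 - 3*s + 3)
(2) reduce the parallel group [F1/(1-F1*F2)], F3, F4, giving the overall T(s)

Therefore the answer is (-4*s^4 + 19*s^3 - 13*s^2 - 17*s + 13)/(s^4 - 4*s^3 + 6*s - 3).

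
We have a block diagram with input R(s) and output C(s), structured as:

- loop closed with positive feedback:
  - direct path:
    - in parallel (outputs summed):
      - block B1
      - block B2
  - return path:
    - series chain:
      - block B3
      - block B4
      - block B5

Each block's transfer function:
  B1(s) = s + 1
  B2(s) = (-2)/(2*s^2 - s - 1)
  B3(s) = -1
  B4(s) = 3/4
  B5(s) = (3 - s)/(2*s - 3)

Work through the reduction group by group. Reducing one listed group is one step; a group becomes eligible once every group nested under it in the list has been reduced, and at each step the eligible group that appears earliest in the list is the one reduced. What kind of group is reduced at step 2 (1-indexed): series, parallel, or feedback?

Step 1. reduce the parallel group B1, B2
Step 2. combine B3, B4, B5 in series
Step 3. apply the feedback formula to (B1+B2), (B3*B4*B5)
So the answer for step 2 is series.

Final answer: series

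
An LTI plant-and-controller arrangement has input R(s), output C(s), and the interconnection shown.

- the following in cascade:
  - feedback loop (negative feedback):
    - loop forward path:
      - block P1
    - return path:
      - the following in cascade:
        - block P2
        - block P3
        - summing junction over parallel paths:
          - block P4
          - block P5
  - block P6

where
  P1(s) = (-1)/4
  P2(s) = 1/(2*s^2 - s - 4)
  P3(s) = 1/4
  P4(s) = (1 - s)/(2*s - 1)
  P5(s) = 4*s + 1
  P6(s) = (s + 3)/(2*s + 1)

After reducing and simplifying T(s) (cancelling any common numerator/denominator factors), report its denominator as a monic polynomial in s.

The answer is s^4 - 5*s^3/8 - 145*s^2/64 + 19*s/128 + 1/2.

Reasoning:
Step 1: reduce the parallel group P4, P5, giving (8*s^2 - 3*s)/(2*s - 1)
Step 2: multiply P2, P3, (P4+P5) (series), giving (8*s^2 - 3*s)/(16*s^3 - 16*s^2 - 28*s + 16)
Step 3: close the feedback loop around P1, (P2*P3*(P4+P5)), giving (-16*s^3 + 16*s^2 + 28*s - 16)/(64*s^3 - 72*s^2 - 109*s + 64)
Step 4: series reduction of [P1/(1+P1*(P2*P3*(P4+P5)))], P6, giving (-16*s^4 - 32*s^3 + 76*s^2 + 68*s - 48)/(128*s^4 - 80*s^3 - 290*s^2 + 19*s + 64)
The result of step 4 is T(s) in lowest terms. Its denominator has leading coefficient 128; dividing the denominator through by 128 makes it monic.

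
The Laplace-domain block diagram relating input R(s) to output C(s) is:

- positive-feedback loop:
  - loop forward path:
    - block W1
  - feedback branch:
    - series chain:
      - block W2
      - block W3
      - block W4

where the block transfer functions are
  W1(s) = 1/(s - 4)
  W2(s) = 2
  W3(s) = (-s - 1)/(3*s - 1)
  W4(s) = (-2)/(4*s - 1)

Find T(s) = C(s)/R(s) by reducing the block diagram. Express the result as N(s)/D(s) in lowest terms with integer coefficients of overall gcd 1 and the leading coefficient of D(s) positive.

First reduce the diagram to T(s).

(1) multiply W2, W3, W4 (series), giving (4*s + 4)/(12*s^2 - 7*s + 1)
(2) close the feedback loop around W1, (W2*W3*W4); the result is T(s) itself (integer coefficients, no common factor, positive leading denominator coefficient)

Answer: (12*s^2 - 7*s + 1)/(12*s^3 - 55*s^2 + 25*s - 8)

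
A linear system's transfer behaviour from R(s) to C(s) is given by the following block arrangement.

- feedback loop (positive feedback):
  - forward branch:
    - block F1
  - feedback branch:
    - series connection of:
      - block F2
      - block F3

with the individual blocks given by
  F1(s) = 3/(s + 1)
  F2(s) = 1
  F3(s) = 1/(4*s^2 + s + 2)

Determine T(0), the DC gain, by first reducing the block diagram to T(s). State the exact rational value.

Step 1. cascade F2, F3, giving 1/(4*s^2 + s + 2)
Step 2. collapse the loop (F1 forward, (F2*F3) return), giving (12*s^2 + 3*s + 6)/(4*s^3 + 5*s^2 + 3*s - 1)
Evaluating the step-2 result (the overall T(s)) at s = 0 gives T(0) = 6/(-1) = -6.

Hence the answer: -6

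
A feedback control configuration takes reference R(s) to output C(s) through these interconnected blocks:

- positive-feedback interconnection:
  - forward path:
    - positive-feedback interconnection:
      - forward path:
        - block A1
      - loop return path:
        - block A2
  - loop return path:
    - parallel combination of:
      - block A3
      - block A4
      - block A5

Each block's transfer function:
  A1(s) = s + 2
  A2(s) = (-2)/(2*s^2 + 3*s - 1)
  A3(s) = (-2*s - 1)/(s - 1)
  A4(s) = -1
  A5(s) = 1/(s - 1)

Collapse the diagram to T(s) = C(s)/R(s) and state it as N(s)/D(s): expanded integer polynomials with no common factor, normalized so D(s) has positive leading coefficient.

Reducing step by step:

(1) feedback reduction of A1, A2 gives (2*s^3 + 7*s^2 + 5*s - 2)/(2*s^2 + 5*s + 3)
(2) combine A3, A4, A5 in parallel gives (1 - 3*s)/(s - 1)
(3) reduce the feedback loop with forward [A1/(1-A1*A2)] and return (A3+A4+A5): this yields T(s), and no further normalization is needed

Answer: (2*s^4 + 5*s^3 - 2*s^2 - 7*s + 2)/(6*s^4 + 21*s^3 + 11*s^2 - 13*s - 1)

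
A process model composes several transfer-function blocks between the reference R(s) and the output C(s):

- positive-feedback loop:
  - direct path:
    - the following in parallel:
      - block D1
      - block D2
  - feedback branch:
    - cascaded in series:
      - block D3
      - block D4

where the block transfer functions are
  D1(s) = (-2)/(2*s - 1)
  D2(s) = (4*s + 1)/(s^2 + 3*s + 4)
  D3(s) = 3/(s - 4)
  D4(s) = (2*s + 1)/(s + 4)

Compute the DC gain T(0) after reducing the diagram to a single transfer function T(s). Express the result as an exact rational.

[1] sum the parallel branches D1, D2 gives (6*s^2 - 8*s - 9)/(2*s^3 + 5*s^2 + 5*s - 4)
[2] series reduction of D3, D4 gives (6*s + 3)/(s^2 - 16)
[3] collapse the loop ((D1+D2) forward, (D3*D4) return) gives (6*s^4 - 8*s^3 - 105*s^2 + 128*s + 144)/(2*s^5 + 5*s^4 - 63*s^3 - 54*s^2 - 2*s + 91)
Step 3 gives the overall T(s). Then T(0) = 144/91.

Therefore the answer is 144/91.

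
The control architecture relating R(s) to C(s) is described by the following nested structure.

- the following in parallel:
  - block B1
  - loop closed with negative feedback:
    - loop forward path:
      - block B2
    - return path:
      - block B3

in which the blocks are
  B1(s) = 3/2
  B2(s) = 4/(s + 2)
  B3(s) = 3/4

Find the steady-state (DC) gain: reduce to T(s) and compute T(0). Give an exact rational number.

[1] reduce the feedback loop with forward B2 and return B3, giving 4/(s + 5)
[2] combine B1, [B2/(1+B2*B3)] in parallel, giving (3*s + 23)/(2*s + 10)
Evaluating the step-2 result (the overall T(s)) at s = 0 gives T(0) = 23/10.

Final answer: 23/10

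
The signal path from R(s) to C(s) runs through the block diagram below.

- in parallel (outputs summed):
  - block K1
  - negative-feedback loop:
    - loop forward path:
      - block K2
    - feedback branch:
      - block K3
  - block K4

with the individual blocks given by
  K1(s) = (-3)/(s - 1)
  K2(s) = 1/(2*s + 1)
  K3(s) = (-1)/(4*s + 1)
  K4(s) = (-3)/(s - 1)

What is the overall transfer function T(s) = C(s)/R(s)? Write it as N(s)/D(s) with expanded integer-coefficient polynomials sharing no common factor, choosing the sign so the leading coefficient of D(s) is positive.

Step 1 - reduce the feedback loop with forward K2 and return K3, giving (4*s + 1)/(8*s^2 + 6*s)
Step 2 - combine K1, [K2/(1+K2*K3)], K4 in parallel: this yields T(s), and no further normalization is needed

Answer: (-44*s^2 - 39*s - 1)/(8*s^3 - 2*s^2 - 6*s)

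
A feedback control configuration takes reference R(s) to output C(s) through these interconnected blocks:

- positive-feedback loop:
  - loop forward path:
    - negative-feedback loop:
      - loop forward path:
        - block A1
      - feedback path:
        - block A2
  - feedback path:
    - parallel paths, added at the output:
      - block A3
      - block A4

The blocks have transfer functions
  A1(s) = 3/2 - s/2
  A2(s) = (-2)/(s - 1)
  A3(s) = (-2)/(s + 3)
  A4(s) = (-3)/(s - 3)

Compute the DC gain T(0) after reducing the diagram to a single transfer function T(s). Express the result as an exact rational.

Step 1 - feedback reduction of A1, A2: (-s^2 + 4*s - 3)/(4*s - 8)
Step 2 - sum the parallel branches A3, A4: (-5*s - 3)/(s^2 - 9)
Step 3 - feedback reduction of [A1/(1+A1*A2)], (A3+A4): (s^3 - s^2 - 9*s + 9)/(s^2 - 6*s + 21)
Step 3 gives the overall T(s). Then T(0) = 9/21 = 3/7.

Final answer: 3/7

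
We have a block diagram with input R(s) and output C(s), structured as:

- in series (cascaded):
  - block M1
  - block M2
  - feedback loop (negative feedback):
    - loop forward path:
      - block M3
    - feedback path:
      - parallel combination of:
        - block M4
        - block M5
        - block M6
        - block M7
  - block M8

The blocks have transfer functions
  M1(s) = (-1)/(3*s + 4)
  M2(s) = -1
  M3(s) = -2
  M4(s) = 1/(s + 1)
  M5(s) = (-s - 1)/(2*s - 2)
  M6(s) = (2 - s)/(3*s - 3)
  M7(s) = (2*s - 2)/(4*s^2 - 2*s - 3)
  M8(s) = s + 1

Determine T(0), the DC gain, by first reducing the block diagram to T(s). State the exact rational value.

The answer is 1/4.

Reasoning:
Step 1. combine M4, M5, M6, M7 in parallel: (-20*s^4 + 30*s^3 - 21*s^2 - 8*s + 27)/(24*s^4 - 12*s^3 - 42*s^2 + 12*s + 18)
Step 2. feedback reduction of M3, (M4+M5+M6+M7): (-12*s^4 + 6*s^3 + 21*s^2 - 6*s - 9)/(16*s^4 - 18*s^3 + 7*s - 9)
Step 3. multiply M1, M2, [M3/(1+M3*(M4+M5+M6+M7))], M8 (series): (-12*s^5 - 6*s^4 + 27*s^3 + 15*s^2 - 15*s - 9)/(48*s^5 + 10*s^4 - 72*s^3 + 21*s^2 + s - 36)
The step-3 result is T(s). Setting s = 0: T(0) = -9/(-36) = 1/4.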